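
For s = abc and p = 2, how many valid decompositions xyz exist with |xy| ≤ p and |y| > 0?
3

For s = 'abc' with pumping length p = 2:

Constraints: |xy| ≤ 2, |y| > 0

Valid decompositions (|xy| ≤ p, |y| ≥ 1):
  • x='', y='a', z='bc'
  • x='a', y='b', z='c'
  • x='', y='ab', z='c'

Total count: 3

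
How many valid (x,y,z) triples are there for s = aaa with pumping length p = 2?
3

For s = 'aaa' with pumping length p = 2:

Constraints: |xy| ≤ 2, |y| > 0

Valid decompositions (|xy| ≤ p, |y| ≥ 1):
  • x='', y='a', z='aa'
  • x='a', y='a', z='a'
  • x='', y='aa', z='a'

Total count: 3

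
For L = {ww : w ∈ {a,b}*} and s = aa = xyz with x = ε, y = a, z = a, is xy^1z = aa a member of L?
Yes

xy¹z = ε · a · a = aa.
aa splits into halves a · a, which are equal, so it is in L (w = a).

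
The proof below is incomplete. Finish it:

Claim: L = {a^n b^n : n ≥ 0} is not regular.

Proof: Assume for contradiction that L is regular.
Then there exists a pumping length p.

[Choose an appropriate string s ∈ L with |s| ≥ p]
s = a^p b^p

This string is in L (has equal a's and b's) and has length 2p ≥ p.
Any decomposition xyz with |xy| ≤ p means y consists only of a's,
so pumping will unbalance the counts.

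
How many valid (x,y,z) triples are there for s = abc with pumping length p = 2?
3

For s = 'abc' with pumping length p = 2:

Constraints: |xy| ≤ 2, |y| > 0

Valid decompositions (|xy| ≤ p, |y| ≥ 1):
  • x='', y='a', z='bc'
  • x='a', y='b', z='c'
  • x='', y='ab', z='c'

Total count: 3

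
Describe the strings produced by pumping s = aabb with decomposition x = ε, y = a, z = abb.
{xy^i z : i ≥ 0} = {a^(i+1) b^2 : i ≥ 0} = {abb, aabb, aaabb, ...}

With x = ε, y = a, z = abb: Starting with aabb and pumping the first 'a' (z = abb keeps the second 'a'), we get strings with i+1 a's followed by 2 b's for i = 0, 1, 2, ...; note bb is not produced because z always contributes one a.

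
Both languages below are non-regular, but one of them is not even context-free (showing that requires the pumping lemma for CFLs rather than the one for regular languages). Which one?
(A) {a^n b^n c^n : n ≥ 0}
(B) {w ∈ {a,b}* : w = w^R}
(A) {a^n b^n c^n : n ≥ 0}

(A) {a^n b^n c^n : n ≥ 0} requires the CFL pumping lemma.

- {w ∈ {a,b}* : w = w^R} is context-free (but not regular)
  • Can be shown non-regular with the regular pumping lemma
  • After pumping, the string is no longer symmetric

- {a^n b^n c^n : n ≥ 0} is NOT context-free
  • Requires the CFL pumping lemma to prove
  • Cannot maintain three equal counts simultaneously

The CFL pumping lemma is "stronger" in that it can prove non-membership
in the larger class of context-free languages.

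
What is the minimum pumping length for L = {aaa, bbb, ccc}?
p = 4

For a finite language L, the pumping lemma holds vacuously if p > max|s| for s ∈ L.

The longest string in L = {aaa, bbb, ccc} has length 3.
If p = 4, then no string s ∈ L has |s| ≥ p, so the condition is vacuously true.

The minimum pumping length is p = 4.

Why no smaller p works: for any p ≤ 3, the longest string s ∈ L has |s| = 3 ≥ p, so it would
have to be pumpable; but pumping up (i = 2, 3, ...) produces ever longer strings, which cannot all lie in the
finite language L. So the pumping property fails for every p ≤ 3.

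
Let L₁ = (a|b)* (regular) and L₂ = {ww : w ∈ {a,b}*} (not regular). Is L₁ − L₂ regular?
No — L₁ − L₂ is not regular.

L₁ − L₂ is the complement of {ww} within {a,b}*. If it were regular, its complement {ww} would be regular as well (regular languages are closed under complement) — contradiction. So L₁ − L₂ is not regular.

Note that the bare facts "L₁ regular, L₂ non-regular" do not settle the question by themselves: the closure of regular languages under ∪, ∩, complement and difference applies only when BOTH operands are regular. With a non-regular operand the result can come out regular or non-regular depending on the specific languages, so one has to work out L₁ − L₂ for this particular pair, as above.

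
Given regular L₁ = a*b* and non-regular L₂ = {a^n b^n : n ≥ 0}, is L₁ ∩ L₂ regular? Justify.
No — L₁ ∩ L₂ is not regular.

Every string a^n b^n already lies in a*b*, so L₁ ∩ L₂ = {a^n b^n : n ≥ 0} = L₂ itself, which is the standard non-regular language (pump s = a^p b^p).

Note that the bare facts "L₁ regular, L₂ non-regular" do not settle the question by themselves: the closure of regular languages under ∪, ∩, complement and difference applies only when BOTH operands are regular. With a non-regular operand the result can come out regular or non-regular depending on the specific languages, so one has to work out L₁ ∩ L₂ for this particular pair, as above.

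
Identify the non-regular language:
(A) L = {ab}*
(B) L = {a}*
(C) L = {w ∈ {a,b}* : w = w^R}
(C) {w ∈ {a,b}* : w = w^R}

(C) L = {w ∈ {a,b}* : w = w^R} is NOT regular.

The pumping lemma can be used to prove this:
After pumping, the string is no longer symmetric

The other languages are regular because they can be recognized by finite automata.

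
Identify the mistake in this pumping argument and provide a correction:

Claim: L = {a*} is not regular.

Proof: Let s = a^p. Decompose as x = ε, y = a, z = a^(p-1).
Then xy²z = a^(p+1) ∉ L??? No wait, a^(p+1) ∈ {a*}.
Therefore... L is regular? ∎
Error: The proof attempts to show a*  is not regular, but a* IS regular!

Correction: a* is a regular language (recognized by a simple DFA with one accepting state and self-loop on 'a'). The pumping lemma can only prove non-regularity, not regularity. For regular languages, pumping always works.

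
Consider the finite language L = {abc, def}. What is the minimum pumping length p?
p = 4

For a finite language L, the pumping lemma holds vacuously if p > max|s| for s ∈ L.

The longest string in L = {abc, def} has length 3.
If p = 4, then no string s ∈ L has |s| ≥ p, so the condition is vacuously true.

The minimum pumping length is p = 4.

Why no smaller p works: for any p ≤ 3, the longest string s ∈ L has |s| = 3 ≥ p, so it would
have to be pumpable; but pumping up (i = 2, 3, ...) produces ever longer strings, which cannot all lie in the
finite language L. So the pumping property fails for every p ≤ 3.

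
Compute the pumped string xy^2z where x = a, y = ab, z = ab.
aababab

Given x = 'a', y = 'ab', z = 'ab' and i = 2:

xy^2z = x + y·y·...·y (2 times) + z
       = 'a' + 'ab'^2 + 'ab'
       = 'a' + 'abab' + 'ab'
       = 'aababab'

The pumped string is 'aababab' with length 7.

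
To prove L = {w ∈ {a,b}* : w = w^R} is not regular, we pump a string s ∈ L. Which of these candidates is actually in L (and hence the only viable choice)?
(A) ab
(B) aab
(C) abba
(C) abba

The pumping lemma is applied to a string s that lies in L, so first check membership of each option:
- (A) ab reversed is ba ≠ ab, so it is not a palindrome and is not in L ✗
- (B) aab reversed is baa ≠ aab, so it is not a palindrome and is not in L ✗
- (C) abba reversed is abba, the same string, so it is a palindrome and is in L ✓

Only (C) abba is in L, so it is the only candidate that could play the role of s.
(In a complete proof one picks s in terms of the pumping length p so that |s| ≥ p is guaranteed; a fixed string like abba illustrates the shape of such an s.)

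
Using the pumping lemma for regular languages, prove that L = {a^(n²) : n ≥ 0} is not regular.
Assume for contradiction that L is regular, and let p ≥ 1 be the pumping length given by the pumping lemma.
Choose s = a^(p²). Then s ∈ L and |s| = p² ≥ p.
By the pumping lemma, s = xyz for some x, y, z with |xy| ≤ p, |y| ≥ 1, and xy^i z ∈ L for every i ≥ 0.
Here y = a^k for some k with 1 ≤ k ≤ |xy| ≤ p.

Take i = 2: |xy²z| = p² + k.
Now p² < p² + k ≤ p² + p < p² + 2p + 1 = (p + 1)².
So |xy²z| lies strictly between the consecutive squares p² and (p + 1)², hence is not a perfect square, and xy²z ∉ L.

This contradicts the pumping lemma, which requires xy^i z ∈ L for all i ≥ 0.
Hence L = {a^(n²) : n ≥ 0} is not regular. ∎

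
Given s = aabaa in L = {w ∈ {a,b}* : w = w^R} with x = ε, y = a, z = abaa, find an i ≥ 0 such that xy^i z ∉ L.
i = 2

xy²z = ε · aa · abaa = aaabaa; aaabaa reversed is aabaaa ≠ aaabaa, so it is not a palindrome and is not in L.
(Other choices also work, e.g. i = 0, 3; only i = 1 is guaranteed to stay in L since xy¹z = s.)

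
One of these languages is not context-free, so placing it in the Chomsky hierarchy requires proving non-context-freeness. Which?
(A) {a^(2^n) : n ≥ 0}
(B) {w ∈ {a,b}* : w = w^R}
(A) {a^(2^n) : n ≥ 0}

(A) {a^(2^n) : n ≥ 0} requires the CFL pumping lemma.

- {w ∈ {a,b}* : w = w^R} is context-free (but not regular)
  • Can be shown non-regular with the regular pumping lemma
  • After pumping, the string is no longer symmetric

- {a^(2^n) : n ≥ 0} is NOT context-free
  • Requires the CFL pumping lemma to prove
  • Gaps between powers of 2 grow exponentially

The CFL pumping lemma is "stronger" in that it can prove non-membership
in the larger class of context-free languages.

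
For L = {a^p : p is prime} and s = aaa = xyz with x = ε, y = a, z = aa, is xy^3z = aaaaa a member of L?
Yes

xy³z = ε · aaa · aa = aaaaa.
aaaaa has length 5, which is prime, so it is in L.
(A single pumped string landing in L is not a contradiction by itself; a non-regularity proof needs some i for which xy^i z ∉ L, for every admissible decomposition.)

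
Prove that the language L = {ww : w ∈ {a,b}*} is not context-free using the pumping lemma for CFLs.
Assume for contradiction that L is context-free, and let p ≥ 1 be the pumping length given by the pumping lemma for CFLs.
Choose s = a^p b^p a^p b^p. Then s ∈ L (take w = a^p b^p) and |s| = 4p ≥ p.
By the CFL pumping lemma, s = uvxyz for some u, v, x, y, z with |vxy| ≤ p, |vy| ≥ 1, and uv^i xy^i z ∈ L for every i ≥ 0.

Write s as four blocks A₁ B₁ A₂ B₂ with A₁ = A₂ = a^p and B₁ = B₂ = b^p. Since |vxy| ≤ p, the window vxy lies inside at most two adjacent blocks. Take i = 0 and let t = uxz, so |t| = 4p − |vy| with 1 ≤ |vy| ≤ p. If |t| is odd, t ∉ L immediately, so assume |vy| is even (hence |vy| ≥ 2) and |t|/2 = 2p − |vy|/2, which satisfies p ≤ |t|/2 ≤ 2p − 1.

Case 1 (vxy inside A₁B₁): t = a^(p−j) b^(p−l) a^p b^p with j + l = |vy|. The second half of t has length < 2p, so it is a suffix of the trailing a^p b^p and ends in b; the first half is a^(p−j) b^(p−l) a^((j+l)/2), which ends in a because (j+l)/2 ≥ 1. The halves differ, so t ∉ L.

Case 2 (vxy inside B₁A₂, straddling the middle): t = a^p b^(p−j) a^(p−l) b^p with j + l = |vy|. If t = ww, then w is a prefix of t of length ≥ p, so w begins with a^p; and w is a suffix of t of length ≥ p, so w ends with b^p. That forces |w| ≥ 2p, contradicting |w| = |t|/2 ≤ 2p − 1. So t ∉ L.

Case 3 (vxy inside A₂B₂): t = a^p b^p a^(p−j) b^(p−l) with j + l = |vy|. The first half of t is a prefix of a^p b^p, so it begins with a; the second half is b^((j+l)/2) a^(p−j) b^(p−l), which begins with b. The halves differ, so t ∉ L.

In every case uv⁰xy⁰z = uxz ∉ L.

This contradicts the CFL pumping lemma, which requires uv^i xy^i z ∈ L for all i ≥ 0.
Hence L = {ww : w ∈ {a,b}*} is not context-free. ∎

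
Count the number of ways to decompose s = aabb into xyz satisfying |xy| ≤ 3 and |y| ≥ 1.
6

For s = 'aabb' with pumping length p = 3:

Constraints: |xy| ≤ 3, |y| > 0

Valid decompositions (|xy| ≤ p, |y| ≥ 1):
  • x='', y='a', z='abb'
  • x='a', y='a', z='bb'
  • x='', y='aa', z='bb'
  • x='aa', y='b', z='b'
  • x='a', y='ab', z='b'
  • x='', y='aab', z='b'

Total count: 6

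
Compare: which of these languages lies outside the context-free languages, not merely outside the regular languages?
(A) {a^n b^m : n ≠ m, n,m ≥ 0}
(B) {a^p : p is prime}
(B) {a^p : p is prime}

(B) {a^p : p is prime} requires the CFL pumping lemma.

- {a^n b^m : n ≠ m, n,m ≥ 0} is context-free (but not regular)
  • Can be shown non-regular with the regular pumping lemma
  • After pumping a's, we can make n = m

- {a^p : p is prime} is NOT context-free
  • Requires the CFL pumping lemma to prove
  • The CFL pumping lemma also fails because prime gaps are unbounded

The CFL pumping lemma is "stronger" in that it can prove non-membership
in the larger class of context-free languages.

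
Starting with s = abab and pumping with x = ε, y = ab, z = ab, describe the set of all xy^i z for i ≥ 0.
{xy^i z : i ≥ 0} = {(ab)^(i+1) : i ≥ 0} = {ab, abab, ababab, ...}

With x = ε, y = ab, z = ab: Pumping 'ab' gives strings of alternating a's and b's.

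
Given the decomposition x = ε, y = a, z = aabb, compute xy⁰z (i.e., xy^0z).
aabb

Given x = '', y = 'a', z = 'aabb' and i = 0:

xy^0z = x + y·y·...·y (0 times) + z
       = '' + 'a'^0 + 'aabb'
       = '' + '' + 'aabb'
       = 'aabb'

The pumped string is 'aabb' with length 4.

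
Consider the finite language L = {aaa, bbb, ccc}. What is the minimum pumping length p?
p = 4

For a finite language L, the pumping lemma holds vacuously if p > max|s| for s ∈ L.

The longest string in L = {aaa, bbb, ccc} has length 3.
If p = 4, then no string s ∈ L has |s| ≥ p, so the condition is vacuously true.

The minimum pumping length is p = 4.

Why no smaller p works: for any p ≤ 3, the longest string s ∈ L has |s| = 3 ≥ p, so it would
have to be pumpable; but pumping up (i = 2, 3, ...) produces ever longer strings, which cannot all lie in the
finite language L. So the pumping property fails for every p ≤ 3.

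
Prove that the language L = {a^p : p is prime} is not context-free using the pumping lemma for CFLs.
Assume for contradiction that L is context-free, and let p ≥ 1 be the pumping length given by the pumping lemma for CFLs.
Choose a prime q with q ≥ p and let s = a^q. Then s ∈ L and |s| = q ≥ p.
By the CFL pumping lemma, s = uvxyz for some u, v, x, y, z with |vxy| ≤ p, |vy| ≥ 1, and uv^i xy^i z ∈ L for every i ≥ 0.
All symbols are a's, so only lengths matter: let k = |vy|, with 1 ≤ k ≤ p. Then |uv^i xy^i z| = q + (i − 1)k.

Take i = q + 1: the length is q + qk = q(k + 1).
Both factors satisfy q ≥ 2 and k + 1 ≥ 2, so q(k + 1) is composite and uv^(q+1) xy^(q+1) z ∉ L.

This contradicts the CFL pumping lemma, which requires uv^i xy^i z ∈ L for all i ≥ 0.
Hence L = {a^p : p is prime} is not context-free. ∎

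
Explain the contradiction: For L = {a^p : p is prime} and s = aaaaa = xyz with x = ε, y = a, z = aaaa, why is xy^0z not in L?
xy⁰z = aaaa ∉ L

Pumping with i = 0 replaces y = a by y⁰ = ε:
- Original: s = xyz = aaaaa; aaaaa has length 5, which is prime, so it is in L
- Pumped: xy⁰z = ε · ε · aaaa = aaaa
- aaaa has length 4 = 2 × 2, which is not prime, so it is not in L

The pumping lemma would require xy⁰z ∈ L, so this decomposition yields a contradiction.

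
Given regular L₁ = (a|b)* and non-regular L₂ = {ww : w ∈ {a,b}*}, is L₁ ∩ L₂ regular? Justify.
No — L₁ ∩ L₂ is not regular.

(a|b)* is all strings over {a,b}, so L₁ ∩ L₂ = {ww : w ∈ {a,b}*} = L₂ itself, which is not regular (pump s = a^p b a^p b).

Note that the bare facts "L₁ regular, L₂ non-regular" do not settle the question by themselves: the closure of regular languages under ∪, ∩, complement and difference applies only when BOTH operands are regular. With a non-regular operand the result can come out regular or non-regular depending on the specific languages, so one has to work out L₁ ∩ L₂ for this particular pair, as above.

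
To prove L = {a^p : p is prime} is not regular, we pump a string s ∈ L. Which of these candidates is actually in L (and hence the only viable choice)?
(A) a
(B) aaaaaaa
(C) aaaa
(B) aaaaaaa

The pumping lemma is applied to a string s that lies in L, so first check membership of each option:
- (A) a has length 1, which is not prime, so it is not in L ✗
- (B) aaaaaaa has length 7, which is prime, so it is in L ✓
- (C) aaaa has length 4 = 2 × 2, which is not prime, so it is not in L ✗

Only (B) aaaaaaa is in L, so it is the only candidate that could play the role of s.
(In a complete proof one picks s in terms of the pumping length p so that |s| ≥ p is guaranteed; a fixed string like aaaaaaa illustrates the shape of such an s.)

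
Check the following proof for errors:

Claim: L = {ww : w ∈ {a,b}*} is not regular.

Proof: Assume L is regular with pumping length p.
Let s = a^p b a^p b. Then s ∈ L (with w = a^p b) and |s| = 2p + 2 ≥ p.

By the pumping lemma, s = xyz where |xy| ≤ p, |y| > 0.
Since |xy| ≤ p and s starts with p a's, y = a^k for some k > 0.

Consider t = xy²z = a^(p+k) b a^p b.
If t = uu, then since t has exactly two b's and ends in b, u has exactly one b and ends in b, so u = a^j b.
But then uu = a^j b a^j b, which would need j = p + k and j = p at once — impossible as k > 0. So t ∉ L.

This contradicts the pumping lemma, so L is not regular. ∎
The proof is correct.

This proof is valid because:
1. s = a^p b a^p b is in L and is chosen in terms of p, so |s| ≥ p holds for every p
2. The decomposition analysis is correct: |xy| ≤ p forces y to lie inside the leading a's
3. The contradiction is valid: the argument shows a^(p+k) b a^p b cannot be split into two equal halves
4. The conclusion follows logically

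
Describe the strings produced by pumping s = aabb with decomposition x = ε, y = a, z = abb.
{xy^i z : i ≥ 0} = {a^(i+1) b^2 : i ≥ 0} = {abb, aabb, aaabb, ...}

With x = ε, y = a, z = abb: Starting with aabb and pumping the first 'a' (z = abb keeps the second 'a'), we get strings with i+1 a's followed by 2 b's for i = 0, 1, 2, ...; note bb is not produced because z always contributes one a.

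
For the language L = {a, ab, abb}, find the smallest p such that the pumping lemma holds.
p = 4

For a finite language L, the pumping lemma holds vacuously if p > max|s| for s ∈ L.

The longest string in L = {a, ab, abb} has length 3.
If p = 4, then no string s ∈ L has |s| ≥ p, so the condition is vacuously true.

The minimum pumping length is p = 4.

Why no smaller p works: for any p ≤ 3, the longest string s ∈ L has |s| = 3 ≥ p, so it would
have to be pumpable; but pumping up (i = 2, 3, ...) produces ever longer strings, which cannot all lie in the
finite language L. So the pumping property fails for every p ≤ 3.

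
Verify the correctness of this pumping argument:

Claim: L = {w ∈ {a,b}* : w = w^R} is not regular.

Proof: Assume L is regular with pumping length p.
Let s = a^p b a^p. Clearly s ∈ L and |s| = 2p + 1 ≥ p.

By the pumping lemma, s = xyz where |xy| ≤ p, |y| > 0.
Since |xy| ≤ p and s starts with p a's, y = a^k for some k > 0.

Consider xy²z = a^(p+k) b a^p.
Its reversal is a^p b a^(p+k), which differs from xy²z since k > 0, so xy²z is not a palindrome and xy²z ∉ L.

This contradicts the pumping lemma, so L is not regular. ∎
The proof is correct.

This proof is valid because:
1. s = a^p b a^p is in L and is chosen in terms of p, so |s| ≥ p holds for every p
2. The decomposition analysis is correct: |xy| ≤ p forces y to lie inside the leading a's
3. The contradiction is valid: a^(p+k) b a^p has more a's before the b than after it, so it is not a palindrome
4. The conclusion follows logically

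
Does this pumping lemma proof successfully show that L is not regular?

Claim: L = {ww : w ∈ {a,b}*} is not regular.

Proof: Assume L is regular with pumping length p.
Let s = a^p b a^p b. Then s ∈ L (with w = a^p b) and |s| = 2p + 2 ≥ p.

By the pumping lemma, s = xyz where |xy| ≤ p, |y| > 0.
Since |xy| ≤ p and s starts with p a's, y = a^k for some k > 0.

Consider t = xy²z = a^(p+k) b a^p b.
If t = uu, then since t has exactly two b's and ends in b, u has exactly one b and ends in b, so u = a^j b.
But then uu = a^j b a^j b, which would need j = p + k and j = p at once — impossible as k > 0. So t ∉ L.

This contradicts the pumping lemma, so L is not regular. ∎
The proof is correct.

This proof is valid because:
1. s = a^p b a^p b is in L and is chosen in terms of p, so |s| ≥ p holds for every p
2. The decomposition analysis is correct: |xy| ≤ p forces y to lie inside the leading a's
3. The contradiction is valid: the argument shows a^(p+k) b a^p b cannot be split into two equal halves
4. The conclusion follows logically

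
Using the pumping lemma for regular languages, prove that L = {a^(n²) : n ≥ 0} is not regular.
Assume for contradiction that L is regular, and let p ≥ 1 be the pumping length given by the pumping lemma.
Choose s = a^(p²). Then s ∈ L and |s| = p² ≥ p.
By the pumping lemma, s = xyz for some x, y, z with |xy| ≤ p, |y| ≥ 1, and xy^i z ∈ L for every i ≥ 0.
Here y = a^k for some k with 1 ≤ k ≤ |xy| ≤ p.

Take i = 2: |xy²z| = p² + k.
Now p² < p² + k ≤ p² + p < p² + 2p + 1 = (p + 1)².
So |xy²z| lies strictly between the consecutive squares p² and (p + 1)², hence is not a perfect square, and xy²z ∉ L.

This contradicts the pumping lemma, which requires xy^i z ∈ L for all i ≥ 0.
Hence L = {a^(n²) : n ≥ 0} is not regular. ∎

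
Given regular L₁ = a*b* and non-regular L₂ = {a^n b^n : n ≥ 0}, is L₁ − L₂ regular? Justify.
No — L₁ − L₂ is not regular.

a*b* − {a^n b^n} = {a^n b^m : n ≠ m}. If this were regular, then its complement intersected with a*b*, namely {a^n b^n : n ≥ 0}, would be regular too (closure under complement and intersection) — contradiction. So L₁ − L₂ is not regular.

Note that the bare facts "L₁ regular, L₂ non-regular" do not settle the question by themselves: the closure of regular languages under ∪, ∩, complement and difference applies only when BOTH operands are regular. With a non-regular operand the result can come out regular or non-regular depending on the specific languages, so one has to work out L₁ − L₂ for this particular pair, as above.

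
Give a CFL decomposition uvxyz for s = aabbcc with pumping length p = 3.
u='aa', v='b', x='b', y='c', z='c'

For s = aabbcc with pumping length p = 3:

One valid decomposition:
- u = 'aa'
- v = 'b'
- x = 'b'
- y = 'c'
- z = 'c'

Verification:
- uvxyz = 'aa' + 'b' + 'b' + 'c' + 'c' = aabbcc ✓
- |vxy| = |'bbc'| = 3 ≤ 3 ✓
- |vy| = |'bc'| = 2 > 0 ✓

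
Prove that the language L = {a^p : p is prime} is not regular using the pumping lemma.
Assume for contradiction that L is regular, and let p ≥ 1 be the pumping length given by the pumping lemma.
Choose a prime q with q ≥ p (one exists because there are infinitely many primes) and let s = a^q. Then s ∈ L and |s| = q ≥ p.
By the pumping lemma, s = xyz for some x, y, z with |xy| ≤ p, |y| ≥ 1, and xy^i z ∈ L for every i ≥ 0.
Here y = a^k for some k with 1 ≤ k ≤ p, and xy^i z = a^(q + (i − 1)k) for every i ≥ 0.

Take i = q + 1: |xy^(q+1) z| = q + qk = q(k + 1).
Both factors satisfy q ≥ 2 and k + 1 ≥ 2, so q(k + 1) is composite, and xy^(q+1) z ∉ L.

This contradicts the pumping lemma, which requires xy^i z ∈ L for all i ≥ 0.
Hence L = {a^p : p is prime} is not regular. ∎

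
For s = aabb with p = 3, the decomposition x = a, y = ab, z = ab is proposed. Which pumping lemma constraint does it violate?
Violated: xyz = s

The decomposition x = a, y = ab, z = ab for s = aabb with p = 3
violates the constraint: xyz = s

xyz = 'a' + 'ab' + 'ab' = 'aabab' ≠ 'aabb' = s. The decomposition doesn't reconstruct s.

Pumping lemma constraints:
1. xyz = s (decomposition is valid)
2. |xy| ≤ p
3. |y| > 0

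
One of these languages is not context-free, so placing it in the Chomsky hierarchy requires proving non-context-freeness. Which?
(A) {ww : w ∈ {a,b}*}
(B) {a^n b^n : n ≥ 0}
(A) {ww : w ∈ {a,b}*}

(A) {ww : w ∈ {a,b}*} requires the CFL pumping lemma.

- {a^n b^n : n ≥ 0} is context-free (but not regular)
  • Can be shown non-regular with the regular pumping lemma
  • After pumping, the number of a's and b's become unequal

- {ww : w ∈ {a,b}*} is NOT context-free
  • Requires the CFL pumping lemma to prove
  • Even a PDA cannot compare two arbitrary halves symbol by symbol; CFL pumping on a^p b^p a^p b^p fails

The CFL pumping lemma is "stronger" in that it can prove non-membership
in the larger class of context-free languages.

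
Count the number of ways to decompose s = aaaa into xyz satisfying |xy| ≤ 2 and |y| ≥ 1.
3

For s = 'aaaa' with pumping length p = 2:

Constraints: |xy| ≤ 2, |y| > 0

Valid decompositions (|xy| ≤ p, |y| ≥ 1):
  • x='', y='a', z='aaa'
  • x='a', y='a', z='aa'
  • x='', y='aa', z='aa'

Total count: 3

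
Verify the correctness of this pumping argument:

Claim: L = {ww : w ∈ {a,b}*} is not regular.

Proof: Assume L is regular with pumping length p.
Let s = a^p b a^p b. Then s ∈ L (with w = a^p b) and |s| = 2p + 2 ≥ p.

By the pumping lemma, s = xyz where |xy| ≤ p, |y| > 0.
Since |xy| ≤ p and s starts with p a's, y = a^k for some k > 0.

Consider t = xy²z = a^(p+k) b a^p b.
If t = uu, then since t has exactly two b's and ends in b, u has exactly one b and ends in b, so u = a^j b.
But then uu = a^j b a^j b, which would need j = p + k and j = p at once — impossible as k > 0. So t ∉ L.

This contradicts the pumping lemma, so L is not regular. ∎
The proof is correct.

This proof is valid because:
1. s = a^p b a^p b is in L and is chosen in terms of p, so |s| ≥ p holds for every p
2. The decomposition analysis is correct: |xy| ≤ p forces y to lie inside the leading a's
3. The contradiction is valid: the argument shows a^(p+k) b a^p b cannot be split into two equal halves
4. The conclusion follows logically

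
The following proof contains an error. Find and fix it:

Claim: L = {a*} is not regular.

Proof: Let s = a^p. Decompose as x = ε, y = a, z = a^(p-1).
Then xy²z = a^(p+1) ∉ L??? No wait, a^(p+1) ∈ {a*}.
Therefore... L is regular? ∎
Error: The proof attempts to show a*  is not regular, but a* IS regular!

Correction: a* is a regular language (recognized by a simple DFA with one accepting state and self-loop on 'a'). The pumping lemma can only prove non-regularity, not regularity. For regular languages, pumping always works.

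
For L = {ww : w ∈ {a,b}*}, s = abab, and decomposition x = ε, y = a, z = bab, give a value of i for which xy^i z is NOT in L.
i = 3

xy³z = ε · aaa · bab = aaabab; aaabab has length 6; its halves are aaa and bab, which differ, so it is not in L.
(Other choices also work, e.g. i = 0, 2; only i = 1 is guaranteed to stay in L since xy¹z = s.)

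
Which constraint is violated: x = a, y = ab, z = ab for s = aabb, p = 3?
Violated: xyz = s

The decomposition x = a, y = ab, z = ab for s = aabb with p = 3
violates the constraint: xyz = s

xyz = 'a' + 'ab' + 'ab' = 'aabab' ≠ 'aabb' = s. The decomposition doesn't reconstruct s.

Pumping lemma constraints:
1. xyz = s (decomposition is valid)
2. |xy| ≤ p
3. |y| > 0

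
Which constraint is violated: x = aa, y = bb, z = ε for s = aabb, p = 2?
Violated: |xy| ≤ p

The decomposition x = aa, y = bb, z = ε for s = aabb with p = 2
violates the constraint: |xy| ≤ p

|xy| = |aabb| = 4 > 2 = p. The decomposition puts too many characters in xy.

Pumping lemma constraints:
1. xyz = s (decomposition is valid)
2. |xy| ≤ p
3. |y| > 0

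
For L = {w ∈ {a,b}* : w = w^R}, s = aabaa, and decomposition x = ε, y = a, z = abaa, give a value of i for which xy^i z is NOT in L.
i = 2

xy²z = ε · aa · abaa = aaabaa; aaabaa reversed is aabaaa ≠ aaabaa, so it is not a palindrome and is not in L.
(Other choices also work, e.g. i = 0, 3; only i = 1 is guaranteed to stay in L since xy¹z = s.)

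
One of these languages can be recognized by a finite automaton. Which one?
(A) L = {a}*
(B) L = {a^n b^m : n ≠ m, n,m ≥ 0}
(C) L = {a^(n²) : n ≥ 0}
(A) {a}*

(A) L = {a}* is regular.

This can be recognized by a finite automaton (DFA/NFA).
Regular expressions like {a}* define regular languages.

The other choices are not regular:
- {a^(n²) : n ≥ 0}: After pumping, length is no longer a perfect square
- {a^n b^m : n ≠ m, n,m ≥ 0}: After pumping a's, we can make n = m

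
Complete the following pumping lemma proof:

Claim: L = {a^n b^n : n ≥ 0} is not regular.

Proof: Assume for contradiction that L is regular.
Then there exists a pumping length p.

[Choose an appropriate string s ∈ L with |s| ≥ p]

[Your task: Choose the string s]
s = a^p b^p

This string is in L (has equal a's and b's) and has length 2p ≥ p.
Any decomposition xyz with |xy| ≤ p means y consists only of a's,
so pumping will unbalance the counts.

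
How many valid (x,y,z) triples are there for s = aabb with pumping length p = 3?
6

For s = 'aabb' with pumping length p = 3:

Constraints: |xy| ≤ 3, |y| > 0

Valid decompositions (|xy| ≤ p, |y| ≥ 1):
  • x='', y='a', z='abb'
  • x='a', y='a', z='bb'
  • x='', y='aa', z='bb'
  • x='aa', y='b', z='b'
  • x='a', y='ab', z='b'
  • x='', y='aab', z='b'

Total count: 6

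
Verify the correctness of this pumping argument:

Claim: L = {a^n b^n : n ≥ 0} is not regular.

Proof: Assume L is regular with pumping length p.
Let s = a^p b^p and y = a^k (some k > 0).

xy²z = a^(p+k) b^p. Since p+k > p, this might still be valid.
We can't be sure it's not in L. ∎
The proof is INCORRECT.

Error: The conclusion is wrong.
xy²z = a^(p+k) b^p is definitely NOT in L because the number of a's (p+k) ≠ number of b's (p).
The proof incorrectly doubts what is actually a valid contradiction.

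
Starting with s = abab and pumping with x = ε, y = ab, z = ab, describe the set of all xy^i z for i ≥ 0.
{xy^i z : i ≥ 0} = {(ab)^(i+1) : i ≥ 0} = {ab, abab, ababab, ...}

With x = ε, y = ab, z = ab: Pumping 'ab' gives strings of alternating a's and b's.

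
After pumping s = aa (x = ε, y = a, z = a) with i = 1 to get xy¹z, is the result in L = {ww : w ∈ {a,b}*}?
Yes

xy¹z = ε · a · a = aa.
aa splits into halves a · a, which are equal, so it is in L (w = a).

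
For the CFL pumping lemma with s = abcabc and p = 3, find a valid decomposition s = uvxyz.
u='ab', v='c', x='a', y='b', z='c'

For s = abcabc with pumping length p = 3:

One valid decomposition:
- u = 'ab'
- v = 'c'
- x = 'a'
- y = 'b'
- z = 'c'

Verification:
- uvxyz = 'ab' + 'c' + 'a' + 'b' + 'c' = abcabc ✓
- |vxy| = |'cab'| = 3 ≤ 3 ✓
- |vy| = |'cb'| = 2 > 0 ✓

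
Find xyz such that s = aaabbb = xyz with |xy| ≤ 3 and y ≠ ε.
x = '', y = 'aaa', z = 'bbb'

For s = aaabbb and p = 3, one valid decomposition is:
- x = '' (length 0)
- y = 'aaa' (length 3)
- z = 'bbb' (length 3)

Verification:
- xyz = '' + 'aaa' + 'bbb' = aaabbb ✓
- |xy| = 3 ≤ 3 ✓
- |y| = 3 > 0 ✓

All pumping lemma constraints are satisfied.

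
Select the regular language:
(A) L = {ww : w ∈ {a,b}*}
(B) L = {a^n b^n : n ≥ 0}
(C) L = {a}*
(C) {a}*

(C) L = {a}* is regular.

This can be recognized by a finite automaton (DFA/NFA).
Regular expressions like {a}* define regular languages.

The other choices are not regular:
- {a^n b^n : n ≥ 0}: After pumping, the number of a's and b's become unequal
- {ww : w ∈ {a,b}*}: After pumping, the two halves no longer match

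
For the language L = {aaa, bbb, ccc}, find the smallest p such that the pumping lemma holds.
p = 4

For a finite language L, the pumping lemma holds vacuously if p > max|s| for s ∈ L.

The longest string in L = {aaa, bbb, ccc} has length 3.
If p = 4, then no string s ∈ L has |s| ≥ p, so the condition is vacuously true.

The minimum pumping length is p = 4.

Why no smaller p works: for any p ≤ 3, the longest string s ∈ L has |s| = 3 ≥ p, so it would
have to be pumpable; but pumping up (i = 2, 3, ...) produces ever longer strings, which cannot all lie in the
finite language L. So the pumping property fails for every p ≤ 3.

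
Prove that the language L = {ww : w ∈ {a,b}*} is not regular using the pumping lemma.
Assume for contradiction that L is regular, and let p ≥ 1 be the pumping length given by the pumping lemma.
Choose s = a^p b a^p b. Then s ∈ L (take w = a^p b) and |s| = 2p + 2 ≥ p.
By the pumping lemma, s = xyz for some x, y, z with |xy| ≤ p, |y| ≥ 1, and xy^i z ∈ L for every i ≥ 0.
Since |xy| ≤ p and the first p symbols of s are all a's, y = a^k for some k with 1 ≤ k ≤ p.

Take i = 2: t = xy²z = a^(p + k) b a^p b.
Suppose t = uu for some string u. The string t contains exactly two b's and ends in b, so u contains exactly one b and ends in b; hence u = a^j b for some j, and uu = a^j b a^j b. Comparing with t = a^(p + k) b a^p b forces j = p + k (first block) and j = p (second block), which is impossible since k ≥ 1. So t ∉ L.

This contradicts the pumping lemma, which requires xy^i z ∈ L for all i ≥ 0.
Hence L = {ww : w ∈ {a,b}*} is not regular. ∎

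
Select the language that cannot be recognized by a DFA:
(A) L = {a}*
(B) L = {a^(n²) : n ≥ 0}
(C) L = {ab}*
(B) {a^(n²) : n ≥ 0}

(B) L = {a^(n²) : n ≥ 0} is NOT regular.

The pumping lemma can be used to prove this:
After pumping, length is no longer a perfect square

The other languages are regular because they can be recognized by finite automata.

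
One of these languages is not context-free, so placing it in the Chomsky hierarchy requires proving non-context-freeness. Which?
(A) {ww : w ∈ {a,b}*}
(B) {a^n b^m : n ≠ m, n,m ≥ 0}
(A) {ww : w ∈ {a,b}*}

(A) {ww : w ∈ {a,b}*} requires the CFL pumping lemma.

- {a^n b^m : n ≠ m, n,m ≥ 0} is context-free (but not regular)
  • Can be shown non-regular with the regular pumping lemma
  • After pumping a's, we can make n = m

- {ww : w ∈ {a,b}*} is NOT context-free
  • Requires the CFL pumping lemma to prove
  • Even a PDA cannot compare two arbitrary halves symbol by symbol; CFL pumping on a^p b^p a^p b^p fails

The CFL pumping lemma is "stronger" in that it can prove non-membership
in the larger class of context-free languages.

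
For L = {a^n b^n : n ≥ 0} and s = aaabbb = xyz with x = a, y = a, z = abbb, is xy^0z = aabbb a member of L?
No

xy⁰z = a · ε · abbb = aabbb.
aabbb has 2 a's and 3 b's; 2 ≠ 3, so it is not in L.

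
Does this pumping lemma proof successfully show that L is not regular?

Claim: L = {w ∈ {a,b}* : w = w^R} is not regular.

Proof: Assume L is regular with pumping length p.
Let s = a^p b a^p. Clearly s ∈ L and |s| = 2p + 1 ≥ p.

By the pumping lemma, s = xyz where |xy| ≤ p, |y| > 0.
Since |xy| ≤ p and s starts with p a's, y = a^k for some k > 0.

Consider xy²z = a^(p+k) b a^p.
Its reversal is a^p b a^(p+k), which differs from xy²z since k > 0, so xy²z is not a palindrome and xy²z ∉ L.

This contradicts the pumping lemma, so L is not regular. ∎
The proof is correct.

This proof is valid because:
1. s = a^p b a^p is in L and is chosen in terms of p, so |s| ≥ p holds for every p
2. The decomposition analysis is correct: |xy| ≤ p forces y to lie inside the leading a's
3. The contradiction is valid: a^(p+k) b a^p has more a's before the b than after it, so it is not a palindrome
4. The conclusion follows logically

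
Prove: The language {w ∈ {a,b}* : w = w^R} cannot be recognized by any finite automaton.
Assume for contradiction that L is regular, and let p ≥ 1 be the pumping length given by the pumping lemma.
Choose s = a^p b a^p. Then s ∈ L (it reads the same in both directions) and |s| = 2p + 1 ≥ p.
By the pumping lemma, s = xyz for some x, y, z with |xy| ≤ p, |y| ≥ 1, and xy^i z ∈ L for every i ≥ 0.
Since |xy| ≤ p and the first p symbols of s are all a's, y = a^k for some k with 1 ≤ k ≤ p.

Take i = 0: xy⁰z = a^(p − k) b a^p.
Its reversal is a^p b a^(p − k). These differ because the block of a's before the unique b has length p − k in one and p in the other, and p − k ≠ p since k ≥ 1. So xy⁰z is not a palindrome, i.e. xy⁰z ∉ L.

This contradicts the pumping lemma, which requires xy^i z ∈ L for all i ≥ 0.
Hence L = {w ∈ {a,b}* : w = w^R} is not regular. ∎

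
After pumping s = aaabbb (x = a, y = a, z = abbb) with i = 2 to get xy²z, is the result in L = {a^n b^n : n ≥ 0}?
No

xy²z = a · aa · abbb = aaaabbb.
aaaabbb has 4 a's and 3 b's; 4 ≠ 3, so it is not in L.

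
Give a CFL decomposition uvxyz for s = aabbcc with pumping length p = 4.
u='a', v='a', x='bb', y='c', z='c'

For s = aabbcc with pumping length p = 4:

One valid decomposition:
- u = 'a'
- v = 'a'
- x = 'bb'
- y = 'c'
- z = 'c'

Verification:
- uvxyz = 'a' + 'a' + 'bb' + 'c' + 'c' = aabbcc ✓
- |vxy| = |'abbc'| = 4 ≤ 4 ✓
- |vy| = |'ac'| = 2 > 0 ✓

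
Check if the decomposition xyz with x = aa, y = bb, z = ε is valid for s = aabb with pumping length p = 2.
Violated: |xy| ≤ p

The decomposition x = aa, y = bb, z = ε for s = aabb with p = 2
violates the constraint: |xy| ≤ p

|xy| = |aabb| = 4 > 2 = p. The decomposition puts too many characters in xy.

Pumping lemma constraints:
1. xyz = s (decomposition is valid)
2. |xy| ≤ p
3. |y| > 0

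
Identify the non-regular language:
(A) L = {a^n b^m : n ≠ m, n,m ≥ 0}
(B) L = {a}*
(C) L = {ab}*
(A) {a^n b^m : n ≠ m, n,m ≥ 0}

(A) L = {a^n b^m : n ≠ m, n,m ≥ 0} is NOT regular.

The pumping lemma can be used to prove this:
After pumping a's, we can make n = m

The other languages are regular because they can be recognized by finite automata.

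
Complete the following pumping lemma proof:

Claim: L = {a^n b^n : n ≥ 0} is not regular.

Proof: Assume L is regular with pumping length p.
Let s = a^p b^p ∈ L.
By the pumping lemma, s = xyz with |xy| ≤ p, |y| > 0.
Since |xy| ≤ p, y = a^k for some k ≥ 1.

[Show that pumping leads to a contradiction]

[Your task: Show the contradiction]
Consider xy²z = a^(p+k) b^p.

Since k ≥ 1, we have p + k > p.
So xy²z has more a's than b's: (p+k) a's vs p b's.
This means xy²z ∉ L because a^n b^n requires equal counts.

This contradicts the pumping lemma which states xy²z ∈ L.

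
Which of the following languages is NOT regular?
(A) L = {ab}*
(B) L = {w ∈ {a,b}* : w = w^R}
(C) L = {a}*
(B) {w ∈ {a,b}* : w = w^R}

(B) L = {w ∈ {a,b}* : w = w^R} is NOT regular.

The pumping lemma can be used to prove this:
After pumping, the string is no longer symmetric

The other languages are regular because they can be recognized by finite automata.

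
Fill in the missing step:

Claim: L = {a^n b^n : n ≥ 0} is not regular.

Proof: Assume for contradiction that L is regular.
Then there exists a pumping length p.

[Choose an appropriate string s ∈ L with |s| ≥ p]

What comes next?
s = a^p b^p

This string is in L (has equal a's and b's) and has length 2p ≥ p.
Any decomposition xyz with |xy| ≤ p means y consists only of a's,
so pumping will unbalance the counts.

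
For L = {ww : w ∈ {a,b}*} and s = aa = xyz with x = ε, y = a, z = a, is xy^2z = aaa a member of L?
No

xy²z = ε · aa · a = aaa.
aaa has odd length 3, so it cannot be written as ww and is not in L.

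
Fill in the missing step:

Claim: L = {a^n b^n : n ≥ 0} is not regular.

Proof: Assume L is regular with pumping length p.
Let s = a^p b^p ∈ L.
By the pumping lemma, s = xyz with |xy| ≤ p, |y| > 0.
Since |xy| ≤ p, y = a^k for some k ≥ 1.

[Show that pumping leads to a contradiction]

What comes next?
Consider xy²z = a^(p+k) b^p.

Since k ≥ 1, we have p + k > p.
So xy²z has more a's than b's: (p+k) a's vs p b's.
This means xy²z ∉ L because a^n b^n requires equal counts.

This contradicts the pumping lemma which states xy²z ∈ L.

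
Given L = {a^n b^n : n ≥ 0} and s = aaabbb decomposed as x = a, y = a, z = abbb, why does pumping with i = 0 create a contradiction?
xy⁰z = aabbb ∉ L

Pumping with i = 0 replaces y = a by y⁰ = ε:
- Original: s = xyz = aaabbb; aaabbb = a^3 b^3 has equal counts (3 = 3), so it is in L
- Pumped: xy⁰z = a · ε · abbb = aabbb
- aabbb has 2 a's and 3 b's; 2 ≠ 3, so it is not in L

The pumping lemma would require xy⁰z ∈ L, so this decomposition yields a contradiction.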